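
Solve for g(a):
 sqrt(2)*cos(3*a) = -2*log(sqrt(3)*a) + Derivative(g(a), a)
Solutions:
 g(a) = C1 + 2*a*log(a) - 2*a + a*log(3) + sqrt(2)*sin(3*a)/3


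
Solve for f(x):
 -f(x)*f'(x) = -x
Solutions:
 f(x) = -sqrt(C1 + x^2)
 f(x) = sqrt(C1 + x^2)


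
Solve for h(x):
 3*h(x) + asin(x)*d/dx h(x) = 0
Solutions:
 h(x) = C1*exp(-3*Integral(1/asin(x), x))


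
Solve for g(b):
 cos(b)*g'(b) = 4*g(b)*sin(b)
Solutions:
 g(b) = C1/cos(b)^4


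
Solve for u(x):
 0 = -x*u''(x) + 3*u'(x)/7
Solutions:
 u(x) = C1 + C2*x^(10/7)


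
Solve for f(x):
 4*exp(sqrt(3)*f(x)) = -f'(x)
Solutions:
 f(x) = sqrt(3)*(2*log(1/(C1 + 4*x)) - log(3))/6


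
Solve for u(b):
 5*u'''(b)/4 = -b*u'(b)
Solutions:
 u(b) = C1 + Integral(C2*airyai(-10^(2/3)*b/5) + C3*airybi(-10^(2/3)*b/5), b)


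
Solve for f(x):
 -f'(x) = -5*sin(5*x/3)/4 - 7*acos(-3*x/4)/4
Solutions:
 f(x) = C1 + 7*x*acos(-3*x/4)/4 + 7*sqrt(16 - 9*x^2)/12 - 3*cos(5*x/3)/4


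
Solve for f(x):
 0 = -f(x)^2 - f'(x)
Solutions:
 f(x) = 1/(C1 + x)


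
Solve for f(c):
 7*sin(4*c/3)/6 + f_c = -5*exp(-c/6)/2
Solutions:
 f(c) = C1 + 7*cos(4*c/3)/8 + 15*exp(-c/6)


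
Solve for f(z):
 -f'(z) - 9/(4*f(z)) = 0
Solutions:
 f(z) = -sqrt(C1 - 18*z)/2
 f(z) = sqrt(C1 - 18*z)/2


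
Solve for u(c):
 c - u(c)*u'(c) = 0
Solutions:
 u(c) = -sqrt(C1 + c^2)
 u(c) = sqrt(C1 + c^2)


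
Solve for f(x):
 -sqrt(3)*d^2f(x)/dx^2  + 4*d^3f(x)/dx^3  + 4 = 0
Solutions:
 f(x) = C1 + C2*x + C3*exp(sqrt(3)*x/4) + 2*sqrt(3)*x^2/3


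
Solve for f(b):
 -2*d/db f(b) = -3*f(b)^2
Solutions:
 f(b) = -2/(C1 + 3*b)


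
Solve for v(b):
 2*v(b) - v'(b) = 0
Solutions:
 v(b) = C1*exp(2*b)


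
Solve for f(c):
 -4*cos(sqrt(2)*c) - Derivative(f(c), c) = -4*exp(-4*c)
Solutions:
 f(c) = C1 - 2*sqrt(2)*sin(sqrt(2)*c) - exp(-4*c)


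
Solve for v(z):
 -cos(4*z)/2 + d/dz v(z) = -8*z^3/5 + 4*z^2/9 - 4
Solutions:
 v(z) = C1 - 2*z^4/5 + 4*z^3/27 - 4*z + sin(4*z)/8


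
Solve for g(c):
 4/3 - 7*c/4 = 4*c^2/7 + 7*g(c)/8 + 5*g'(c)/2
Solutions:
 g(c) = C1*exp(-7*c/20) - 32*c^2/49 + 594*c/343 - 24664/7203


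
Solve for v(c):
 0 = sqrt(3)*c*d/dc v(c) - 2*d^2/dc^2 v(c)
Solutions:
 v(c) = C1 + C2*erfi(3^(1/4)*c/2)


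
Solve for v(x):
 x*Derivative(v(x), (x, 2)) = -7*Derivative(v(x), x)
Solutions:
 v(x) = C1 + C2/x^6


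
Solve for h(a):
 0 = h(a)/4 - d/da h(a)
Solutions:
 h(a) = C1*exp(a/4)


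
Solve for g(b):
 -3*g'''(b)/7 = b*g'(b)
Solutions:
 g(b) = C1 + Integral(C2*airyai(-3^(2/3)*7^(1/3)*b/3) + C3*airybi(-3^(2/3)*7^(1/3)*b/3), b)


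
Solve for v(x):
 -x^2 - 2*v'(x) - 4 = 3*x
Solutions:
 v(x) = C1 - x^3/6 - 3*x^2/4 - 2*x


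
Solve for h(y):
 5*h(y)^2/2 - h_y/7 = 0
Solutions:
 h(y) = -2/(C1 + 35*y)


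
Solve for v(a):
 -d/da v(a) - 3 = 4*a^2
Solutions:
 v(a) = C1 - 4*a^3/3 - 3*a


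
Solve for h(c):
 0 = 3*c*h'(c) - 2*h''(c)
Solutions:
 h(c) = C1 + C2*erfi(sqrt(3)*c/2)


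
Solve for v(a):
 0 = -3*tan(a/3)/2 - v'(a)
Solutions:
 v(a) = C1 + 9*log(cos(a/3))/2


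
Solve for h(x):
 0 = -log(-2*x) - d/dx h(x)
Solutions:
 h(x) = C1 - x*log(-x) + x*(1 - log(2))


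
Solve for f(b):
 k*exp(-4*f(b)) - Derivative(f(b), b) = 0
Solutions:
 f(b) = log(-I*(C1 + 4*b*k)^(1/4))
 f(b) = log(I*(C1 + 4*b*k)^(1/4))
 f(b) = log(-(C1 + 4*b*k)^(1/4))
 f(b) = log(C1 + 4*b*k)/4


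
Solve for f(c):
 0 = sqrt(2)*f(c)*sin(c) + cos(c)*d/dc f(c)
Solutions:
 f(c) = C1*cos(c)^(sqrt(2))


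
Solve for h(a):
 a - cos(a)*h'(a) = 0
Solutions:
 h(a) = C1 + Integral(a/cos(a), a)


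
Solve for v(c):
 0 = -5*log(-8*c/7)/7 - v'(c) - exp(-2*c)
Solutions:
 v(c) = C1 - 5*c*log(-c)/7 + 5*c*(-3*log(2) + 1 + log(7))/7 + exp(-2*c)/2


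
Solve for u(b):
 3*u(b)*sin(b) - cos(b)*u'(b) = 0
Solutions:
 u(b) = C1/cos(b)^3


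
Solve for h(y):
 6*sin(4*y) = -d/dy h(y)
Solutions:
 h(y) = C1 + 3*cos(4*y)/2


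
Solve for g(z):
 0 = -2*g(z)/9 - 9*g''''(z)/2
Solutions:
 g(z) = (C1*sin(z/3) + C2*cos(z/3))*exp(-z/3) + (C3*sin(z/3) + C4*cos(z/3))*exp(z/3)


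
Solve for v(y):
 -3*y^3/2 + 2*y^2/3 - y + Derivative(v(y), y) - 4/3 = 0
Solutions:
 v(y) = C1 + 3*y^4/8 - 2*y^3/9 + y^2/2 + 4*y/3


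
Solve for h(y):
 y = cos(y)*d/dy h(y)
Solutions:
 h(y) = C1 + Integral(y/cos(y), y)


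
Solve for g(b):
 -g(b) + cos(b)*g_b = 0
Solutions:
 g(b) = C1*sqrt(sin(b) + 1)/sqrt(sin(b) - 1)


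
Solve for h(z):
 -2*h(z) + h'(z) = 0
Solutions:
 h(z) = C1*exp(2*z)


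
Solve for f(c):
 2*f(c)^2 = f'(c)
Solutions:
 f(c) = -1/(C1 + 2*c)


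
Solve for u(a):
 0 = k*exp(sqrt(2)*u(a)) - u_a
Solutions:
 u(a) = sqrt(2)*(2*log(-1/(C1 + a*k)) - log(2))/4


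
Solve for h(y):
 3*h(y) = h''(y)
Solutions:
 h(y) = C1*exp(-sqrt(3)*y) + C2*exp(sqrt(3)*y)


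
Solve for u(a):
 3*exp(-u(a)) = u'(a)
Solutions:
 u(a) = log(C1 + 3*a)


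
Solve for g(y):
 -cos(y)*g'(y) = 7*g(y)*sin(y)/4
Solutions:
 g(y) = C1*cos(y)^(7/4)


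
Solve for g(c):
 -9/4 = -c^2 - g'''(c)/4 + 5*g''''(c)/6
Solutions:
 g(c) = C1 + C2*c + C3*c^2 + C4*exp(3*c/10) - c^5/15 - 10*c^4/9 - 719*c^3/54


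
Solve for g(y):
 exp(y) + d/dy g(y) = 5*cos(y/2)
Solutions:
 g(y) = C1 - exp(y) + 10*sin(y/2)


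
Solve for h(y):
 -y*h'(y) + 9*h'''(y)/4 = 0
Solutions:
 h(y) = C1 + Integral(C2*airyai(2^(2/3)*3^(1/3)*y/3) + C3*airybi(2^(2/3)*3^(1/3)*y/3), y)


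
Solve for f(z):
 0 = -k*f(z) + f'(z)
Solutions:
 f(z) = C1*exp(k*z)


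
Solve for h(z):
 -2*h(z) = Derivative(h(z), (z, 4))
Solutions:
 h(z) = (C1*sin(2^(3/4)*z/2) + C2*cos(2^(3/4)*z/2))*exp(-2^(3/4)*z/2) + (C3*sin(2^(3/4)*z/2) + C4*cos(2^(3/4)*z/2))*exp(2^(3/4)*z/2)


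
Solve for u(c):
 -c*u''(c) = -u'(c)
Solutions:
 u(c) = C1 + C2*c^2


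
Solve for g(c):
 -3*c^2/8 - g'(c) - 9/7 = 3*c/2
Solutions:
 g(c) = C1 - c^3/8 - 3*c^2/4 - 9*c/7


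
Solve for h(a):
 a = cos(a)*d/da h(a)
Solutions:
 h(a) = C1 + Integral(a/cos(a), a)


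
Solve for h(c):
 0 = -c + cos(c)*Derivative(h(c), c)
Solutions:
 h(c) = C1 + Integral(c/cos(c), c)


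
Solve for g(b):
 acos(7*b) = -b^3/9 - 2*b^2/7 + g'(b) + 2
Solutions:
 g(b) = C1 + b^4/36 + 2*b^3/21 + b*acos(7*b) - 2*b - sqrt(1 - 49*b^2)/7


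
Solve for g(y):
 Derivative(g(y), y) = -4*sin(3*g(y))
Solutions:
 g(y) = -acos((-C1 - exp(24*y))/(C1 - exp(24*y)))/3 + 2*pi/3
 g(y) = acos((-C1 - exp(24*y))/(C1 - exp(24*y)))/3


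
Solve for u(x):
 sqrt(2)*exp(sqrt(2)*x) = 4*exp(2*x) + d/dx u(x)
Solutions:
 u(x) = C1 - 2*exp(2*x) + exp(sqrt(2)*x)


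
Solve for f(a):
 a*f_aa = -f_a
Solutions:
 f(a) = C1 + C2*log(a)


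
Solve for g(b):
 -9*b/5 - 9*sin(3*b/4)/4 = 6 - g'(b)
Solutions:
 g(b) = C1 + 9*b^2/10 + 6*b - 3*cos(3*b/4)


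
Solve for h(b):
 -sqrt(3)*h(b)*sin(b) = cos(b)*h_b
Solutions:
 h(b) = C1*cos(b)^(sqrt(3))


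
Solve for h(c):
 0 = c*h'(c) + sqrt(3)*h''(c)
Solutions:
 h(c) = C1 + C2*erf(sqrt(2)*3^(3/4)*c/6)


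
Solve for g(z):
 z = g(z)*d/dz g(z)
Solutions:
 g(z) = -sqrt(C1 + z^2)
 g(z) = sqrt(C1 + z^2)


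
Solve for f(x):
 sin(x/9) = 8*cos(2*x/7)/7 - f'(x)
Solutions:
 f(x) = C1 + 4*sin(2*x/7) + 9*cos(x/9)


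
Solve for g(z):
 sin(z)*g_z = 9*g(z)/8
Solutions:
 g(z) = C1*(cos(z) - 1)^(9/16)/(cos(z) + 1)^(9/16)


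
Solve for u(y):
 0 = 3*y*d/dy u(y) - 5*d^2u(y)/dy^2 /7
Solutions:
 u(y) = C1 + C2*erfi(sqrt(210)*y/10)


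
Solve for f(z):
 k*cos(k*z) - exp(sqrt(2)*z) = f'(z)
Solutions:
 f(z) = C1 - sqrt(2)*exp(sqrt(2)*z)/2 + sin(k*z)


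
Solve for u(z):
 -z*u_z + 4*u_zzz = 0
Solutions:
 u(z) = C1 + Integral(C2*airyai(2^(1/3)*z/2) + C3*airybi(2^(1/3)*z/2), z)


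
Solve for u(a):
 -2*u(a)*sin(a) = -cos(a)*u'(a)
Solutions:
 u(a) = C1/cos(a)^2


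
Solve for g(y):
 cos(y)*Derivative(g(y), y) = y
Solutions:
 g(y) = C1 + Integral(y/cos(y), y)


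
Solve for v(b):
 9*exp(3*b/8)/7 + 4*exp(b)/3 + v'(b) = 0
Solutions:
 v(b) = C1 - 24*exp(3*b/8)/7 - 4*exp(b)/3


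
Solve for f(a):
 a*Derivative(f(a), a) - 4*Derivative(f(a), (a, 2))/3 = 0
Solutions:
 f(a) = C1 + C2*erfi(sqrt(6)*a/4)


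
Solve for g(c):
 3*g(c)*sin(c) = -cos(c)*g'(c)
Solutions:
 g(c) = C1*cos(c)^3


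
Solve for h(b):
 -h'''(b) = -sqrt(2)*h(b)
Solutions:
 h(b) = C3*exp(2^(1/6)*b) + (C1*sin(2^(1/6)*sqrt(3)*b/2) + C2*cos(2^(1/6)*sqrt(3)*b/2))*exp(-2^(1/6)*b/2)


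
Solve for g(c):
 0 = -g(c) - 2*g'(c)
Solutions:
 g(c) = C1*exp(-c/2)


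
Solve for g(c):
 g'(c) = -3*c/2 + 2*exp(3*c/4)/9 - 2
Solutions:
 g(c) = C1 - 3*c^2/4 - 2*c + 8*exp(3*c/4)/27


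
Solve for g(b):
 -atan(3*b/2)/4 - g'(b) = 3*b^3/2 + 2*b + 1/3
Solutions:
 g(b) = C1 - 3*b^4/8 - b^2 - b*atan(3*b/2)/4 - b/3 + log(9*b^2 + 4)/12


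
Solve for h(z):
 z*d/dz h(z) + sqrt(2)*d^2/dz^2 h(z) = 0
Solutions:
 h(z) = C1 + C2*erf(2^(1/4)*z/2)


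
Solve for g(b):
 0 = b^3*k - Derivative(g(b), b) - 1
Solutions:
 g(b) = C1 + b^4*k/4 - b


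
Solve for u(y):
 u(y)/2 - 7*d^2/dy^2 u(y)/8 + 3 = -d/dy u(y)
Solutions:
 u(y) = C1*exp(2*y*(2 - sqrt(11))/7) + C2*exp(2*y*(2 + sqrt(11))/7) - 6


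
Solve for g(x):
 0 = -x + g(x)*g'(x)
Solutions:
 g(x) = -sqrt(C1 + x^2)
 g(x) = sqrt(C1 + x^2)


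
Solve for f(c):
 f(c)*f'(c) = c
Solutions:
 f(c) = -sqrt(C1 + c^2)
 f(c) = sqrt(C1 + c^2)


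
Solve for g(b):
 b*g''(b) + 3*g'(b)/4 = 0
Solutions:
 g(b) = C1 + C2*b^(1/4)


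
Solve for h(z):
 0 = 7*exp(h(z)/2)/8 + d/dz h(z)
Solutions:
 h(z) = 2*log(1/(C1 + 7*z)) + 8*log(2)


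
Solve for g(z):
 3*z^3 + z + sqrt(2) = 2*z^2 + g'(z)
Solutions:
 g(z) = C1 + 3*z^4/4 - 2*z^3/3 + z^2/2 + sqrt(2)*z


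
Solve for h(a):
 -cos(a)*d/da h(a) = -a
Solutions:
 h(a) = C1 + Integral(a/cos(a), a)


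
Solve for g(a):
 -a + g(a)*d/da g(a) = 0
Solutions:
 g(a) = -sqrt(C1 + a^2)
 g(a) = sqrt(C1 + a^2)


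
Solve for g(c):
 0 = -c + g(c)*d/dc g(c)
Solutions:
 g(c) = -sqrt(C1 + c^2)
 g(c) = sqrt(C1 + c^2)


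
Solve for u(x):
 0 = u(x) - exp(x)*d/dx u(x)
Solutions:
 u(x) = C1*exp(-exp(-x))


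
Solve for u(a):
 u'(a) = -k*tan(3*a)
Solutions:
 u(a) = C1 + k*log(cos(3*a))/3


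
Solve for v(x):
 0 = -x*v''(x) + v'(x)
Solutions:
 v(x) = C1 + C2*x^2


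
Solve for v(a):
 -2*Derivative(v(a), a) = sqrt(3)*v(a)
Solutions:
 v(a) = C1*exp(-sqrt(3)*a/2)


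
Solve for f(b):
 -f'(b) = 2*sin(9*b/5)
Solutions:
 f(b) = C1 + 10*cos(9*b/5)/9


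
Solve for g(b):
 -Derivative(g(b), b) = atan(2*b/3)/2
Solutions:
 g(b) = C1 - b*atan(2*b/3)/2 + 3*log(4*b^2 + 9)/8


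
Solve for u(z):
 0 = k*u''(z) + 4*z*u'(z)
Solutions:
 u(z) = C1 + C2*sqrt(k)*erf(sqrt(2)*z*sqrt(1/k))


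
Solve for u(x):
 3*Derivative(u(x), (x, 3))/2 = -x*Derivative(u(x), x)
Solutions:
 u(x) = C1 + Integral(C2*airyai(-2^(1/3)*3^(2/3)*x/3) + C3*airybi(-2^(1/3)*3^(2/3)*x/3), x)


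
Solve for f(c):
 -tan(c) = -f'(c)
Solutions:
 f(c) = C1 - log(cos(c))


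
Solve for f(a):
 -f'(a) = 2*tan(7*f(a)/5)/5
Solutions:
 f(a) = -5*asin(C1*exp(-14*a/25))/7 + 5*pi/7
 f(a) = 5*asin(C1*exp(-14*a/25))/7


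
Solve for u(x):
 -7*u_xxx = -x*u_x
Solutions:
 u(x) = C1 + Integral(C2*airyai(7^(2/3)*x/7) + C3*airybi(7^(2/3)*x/7), x)


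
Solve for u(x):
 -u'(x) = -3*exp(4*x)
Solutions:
 u(x) = C1 + 3*exp(4*x)/4


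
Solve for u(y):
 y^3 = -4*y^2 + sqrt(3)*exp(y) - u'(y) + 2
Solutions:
 u(y) = C1 - y^4/4 - 4*y^3/3 + 2*y + sqrt(3)*exp(y)


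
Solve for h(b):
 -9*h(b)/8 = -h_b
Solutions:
 h(b) = C1*exp(9*b/8)


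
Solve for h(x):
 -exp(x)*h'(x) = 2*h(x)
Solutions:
 h(x) = C1*exp(2*exp(-x))


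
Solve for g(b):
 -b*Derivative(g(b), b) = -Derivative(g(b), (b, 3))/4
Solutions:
 g(b) = C1 + Integral(C2*airyai(2^(2/3)*b) + C3*airybi(2^(2/3)*b), b)


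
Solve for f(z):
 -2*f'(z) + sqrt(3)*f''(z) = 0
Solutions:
 f(z) = C1 + C2*exp(2*sqrt(3)*z/3)


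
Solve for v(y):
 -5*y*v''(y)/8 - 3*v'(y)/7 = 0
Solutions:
 v(y) = C1 + C2*y^(11/35)


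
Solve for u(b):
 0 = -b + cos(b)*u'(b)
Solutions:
 u(b) = C1 + Integral(b/cos(b), b)


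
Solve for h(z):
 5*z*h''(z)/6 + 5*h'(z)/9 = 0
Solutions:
 h(z) = C1 + C2*z^(1/3)


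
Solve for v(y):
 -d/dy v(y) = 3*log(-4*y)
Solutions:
 v(y) = C1 - 3*y*log(-y) + 3*y*(1 - 2*log(2))


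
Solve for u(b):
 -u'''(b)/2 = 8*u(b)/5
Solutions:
 u(b) = C3*exp(-2*2^(1/3)*5^(2/3)*b/5) + (C1*sin(2^(1/3)*sqrt(3)*5^(2/3)*b/5) + C2*cos(2^(1/3)*sqrt(3)*5^(2/3)*b/5))*exp(2^(1/3)*5^(2/3)*b/5)


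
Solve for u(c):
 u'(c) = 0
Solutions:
 u(c) = C1


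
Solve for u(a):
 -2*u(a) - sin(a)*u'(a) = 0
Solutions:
 u(a) = C1*(cos(a) + 1)/(cos(a) - 1)


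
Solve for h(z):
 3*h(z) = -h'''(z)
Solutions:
 h(z) = C3*exp(-3^(1/3)*z) + (C1*sin(3^(5/6)*z/2) + C2*cos(3^(5/6)*z/2))*exp(3^(1/3)*z/2)


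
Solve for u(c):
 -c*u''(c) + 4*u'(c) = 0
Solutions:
 u(c) = C1 + C2*c^5


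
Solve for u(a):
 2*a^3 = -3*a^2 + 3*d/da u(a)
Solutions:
 u(a) = C1 + a^4/6 + a^3/3


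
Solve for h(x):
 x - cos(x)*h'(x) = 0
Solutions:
 h(x) = C1 + Integral(x/cos(x), x)


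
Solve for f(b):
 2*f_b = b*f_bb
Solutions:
 f(b) = C1 + C2*b^3


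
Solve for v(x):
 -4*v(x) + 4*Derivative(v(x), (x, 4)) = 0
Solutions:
 v(x) = C1*exp(-x) + C2*exp(x) + C3*sin(x) + C4*cos(x)


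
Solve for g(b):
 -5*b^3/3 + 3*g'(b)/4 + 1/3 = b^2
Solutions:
 g(b) = C1 + 5*b^4/9 + 4*b^3/9 - 4*b/9


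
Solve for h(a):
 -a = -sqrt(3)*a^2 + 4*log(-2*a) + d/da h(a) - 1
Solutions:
 h(a) = C1 + sqrt(3)*a^3/3 - a^2/2 - 4*a*log(-a) + a*(5 - 4*log(2))


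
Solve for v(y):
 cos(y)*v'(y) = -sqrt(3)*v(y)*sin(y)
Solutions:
 v(y) = C1*cos(y)^(sqrt(3))


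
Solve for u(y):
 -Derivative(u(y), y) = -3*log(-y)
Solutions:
 u(y) = C1 + 3*y*log(-y) - 3*y


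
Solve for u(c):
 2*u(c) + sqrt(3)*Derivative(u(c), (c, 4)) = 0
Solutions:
 u(c) = (C1*sin(2^(3/4)*3^(7/8)*c/6) + C2*cos(2^(3/4)*3^(7/8)*c/6))*exp(-2^(3/4)*3^(7/8)*c/6) + (C3*sin(2^(3/4)*3^(7/8)*c/6) + C4*cos(2^(3/4)*3^(7/8)*c/6))*exp(2^(3/4)*3^(7/8)*c/6)


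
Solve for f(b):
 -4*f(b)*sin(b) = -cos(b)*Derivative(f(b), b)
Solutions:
 f(b) = C1/cos(b)^4


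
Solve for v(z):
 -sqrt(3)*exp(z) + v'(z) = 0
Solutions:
 v(z) = C1 + sqrt(3)*exp(z)


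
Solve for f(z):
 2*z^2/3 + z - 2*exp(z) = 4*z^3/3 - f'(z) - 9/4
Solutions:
 f(z) = C1 + z^4/3 - 2*z^3/9 - z^2/2 - 9*z/4 + 2*exp(z)


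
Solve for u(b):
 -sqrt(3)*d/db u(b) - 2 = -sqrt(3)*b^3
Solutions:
 u(b) = C1 + b^4/4 - 2*sqrt(3)*b/3


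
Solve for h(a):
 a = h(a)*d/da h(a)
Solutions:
 h(a) = -sqrt(C1 + a^2)
 h(a) = sqrt(C1 + a^2)


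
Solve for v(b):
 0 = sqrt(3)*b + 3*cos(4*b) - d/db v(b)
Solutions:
 v(b) = C1 + sqrt(3)*b^2/2 + 3*sin(4*b)/4


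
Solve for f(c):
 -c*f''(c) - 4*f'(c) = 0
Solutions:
 f(c) = C1 + C2/c^3


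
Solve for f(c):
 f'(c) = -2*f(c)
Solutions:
 f(c) = C1*exp(-2*c)


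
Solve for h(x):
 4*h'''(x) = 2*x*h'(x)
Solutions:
 h(x) = C1 + Integral(C2*airyai(2^(2/3)*x/2) + C3*airybi(2^(2/3)*x/2), x)


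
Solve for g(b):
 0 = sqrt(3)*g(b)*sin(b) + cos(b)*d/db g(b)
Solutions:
 g(b) = C1*cos(b)^(sqrt(3))


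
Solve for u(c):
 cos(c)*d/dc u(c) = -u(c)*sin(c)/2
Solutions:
 u(c) = C1*sqrt(cos(c))


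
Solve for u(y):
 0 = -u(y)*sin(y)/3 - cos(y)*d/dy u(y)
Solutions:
 u(y) = C1*cos(y)^(1/3)


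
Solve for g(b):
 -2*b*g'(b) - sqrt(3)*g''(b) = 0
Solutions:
 g(b) = C1 + C2*erf(3^(3/4)*b/3)


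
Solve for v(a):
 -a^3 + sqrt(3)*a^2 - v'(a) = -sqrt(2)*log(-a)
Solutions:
 v(a) = C1 - a^4/4 + sqrt(3)*a^3/3 + sqrt(2)*a*log(-a) - sqrt(2)*a


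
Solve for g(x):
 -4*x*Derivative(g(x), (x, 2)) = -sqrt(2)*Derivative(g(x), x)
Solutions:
 g(x) = C1 + C2*x^(sqrt(2)/4 + 1)


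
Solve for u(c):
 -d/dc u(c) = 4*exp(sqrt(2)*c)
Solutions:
 u(c) = C1 - 2*sqrt(2)*exp(sqrt(2)*c)


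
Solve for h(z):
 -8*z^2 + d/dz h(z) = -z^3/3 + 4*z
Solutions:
 h(z) = C1 - z^4/12 + 8*z^3/3 + 2*z^2


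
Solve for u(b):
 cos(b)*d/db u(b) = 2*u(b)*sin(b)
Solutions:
 u(b) = C1/cos(b)^2


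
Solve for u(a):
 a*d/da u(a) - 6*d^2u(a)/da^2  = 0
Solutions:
 u(a) = C1 + C2*erfi(sqrt(3)*a/6)


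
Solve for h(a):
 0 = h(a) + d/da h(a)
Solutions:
 h(a) = C1*exp(-a)


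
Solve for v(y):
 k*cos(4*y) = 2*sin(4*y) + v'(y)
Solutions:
 v(y) = C1 + k*sin(4*y)/4 + cos(4*y)/2


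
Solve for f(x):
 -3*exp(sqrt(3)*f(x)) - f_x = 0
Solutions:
 f(x) = sqrt(3)*(2*log(1/(C1 + 3*x)) - log(3))/6


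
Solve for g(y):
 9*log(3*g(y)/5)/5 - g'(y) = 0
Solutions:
 -5*Integral(1/(log(_y) - log(5) + log(3)), (_y, g(y)))/9 = C1 - y


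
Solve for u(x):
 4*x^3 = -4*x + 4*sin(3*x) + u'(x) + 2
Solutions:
 u(x) = C1 + x^4 + 2*x^2 - 2*x + 4*cos(3*x)/3


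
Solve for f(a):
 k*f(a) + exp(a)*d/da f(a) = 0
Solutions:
 f(a) = C1*exp(k*exp(-a))


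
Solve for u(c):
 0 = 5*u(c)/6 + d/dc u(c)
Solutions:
 u(c) = C1*exp(-5*c/6)


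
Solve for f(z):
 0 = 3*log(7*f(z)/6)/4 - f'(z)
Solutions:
 4*Integral(1/(-log(_y) - log(7) + log(6)), (_y, f(z)))/3 = C1 - z


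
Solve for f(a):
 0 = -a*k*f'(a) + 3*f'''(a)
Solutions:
 f(a) = C1 + Integral(C2*airyai(3^(2/3)*a*k^(1/3)/3) + C3*airybi(3^(2/3)*a*k^(1/3)/3), a)


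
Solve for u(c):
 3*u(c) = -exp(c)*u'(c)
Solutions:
 u(c) = C1*exp(3*exp(-c))


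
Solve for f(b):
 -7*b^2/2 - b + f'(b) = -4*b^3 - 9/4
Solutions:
 f(b) = C1 - b^4 + 7*b^3/6 + b^2/2 - 9*b/4


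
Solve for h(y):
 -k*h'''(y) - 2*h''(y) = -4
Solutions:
 h(y) = C1 + C2*y + C3*exp(-2*y/k) + y^2


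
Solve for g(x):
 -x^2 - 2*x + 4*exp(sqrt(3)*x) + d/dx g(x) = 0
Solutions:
 g(x) = C1 + x^3/3 + x^2 - 4*sqrt(3)*exp(sqrt(3)*x)/3


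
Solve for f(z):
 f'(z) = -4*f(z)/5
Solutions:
 f(z) = C1*exp(-4*z/5)


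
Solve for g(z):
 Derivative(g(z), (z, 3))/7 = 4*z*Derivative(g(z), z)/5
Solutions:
 g(z) = C1 + Integral(C2*airyai(28^(1/3)*5^(2/3)*z/5) + C3*airybi(28^(1/3)*5^(2/3)*z/5), z)


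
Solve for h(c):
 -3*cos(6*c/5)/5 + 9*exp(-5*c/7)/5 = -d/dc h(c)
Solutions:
 h(c) = C1 + sin(6*c/5)/2 + 63*exp(-5*c/7)/25


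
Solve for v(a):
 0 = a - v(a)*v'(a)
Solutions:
 v(a) = -sqrt(C1 + a^2)
 v(a) = sqrt(C1 + a^2)


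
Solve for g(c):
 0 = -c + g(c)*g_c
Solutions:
 g(c) = -sqrt(C1 + c^2)
 g(c) = sqrt(C1 + c^2)


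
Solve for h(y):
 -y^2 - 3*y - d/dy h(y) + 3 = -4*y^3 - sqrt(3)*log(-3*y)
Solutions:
 h(y) = C1 + y^4 - y^3/3 - 3*y^2/2 + sqrt(3)*y*log(-y) + y*(-sqrt(3) + sqrt(3)*log(3) + 3)


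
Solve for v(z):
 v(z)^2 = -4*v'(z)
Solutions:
 v(z) = 4/(C1 + z)


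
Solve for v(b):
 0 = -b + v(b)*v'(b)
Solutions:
 v(b) = -sqrt(C1 + b^2)
 v(b) = sqrt(C1 + b^2)


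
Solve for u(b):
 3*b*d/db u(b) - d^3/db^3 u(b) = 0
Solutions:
 u(b) = C1 + Integral(C2*airyai(3^(1/3)*b) + C3*airybi(3^(1/3)*b), b)


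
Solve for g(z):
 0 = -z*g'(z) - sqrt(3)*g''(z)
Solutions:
 g(z) = C1 + C2*erf(sqrt(2)*3^(3/4)*z/6)


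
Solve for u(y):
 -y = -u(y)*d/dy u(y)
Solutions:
 u(y) = -sqrt(C1 + y^2)
 u(y) = sqrt(C1 + y^2)


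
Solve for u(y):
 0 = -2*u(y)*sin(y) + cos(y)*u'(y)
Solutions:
 u(y) = C1/cos(y)^2


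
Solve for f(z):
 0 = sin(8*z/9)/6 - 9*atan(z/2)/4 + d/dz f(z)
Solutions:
 f(z) = C1 + 9*z*atan(z/2)/4 - 9*log(z^2 + 4)/4 + 3*cos(8*z/9)/16


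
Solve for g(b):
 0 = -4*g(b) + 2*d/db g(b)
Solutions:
 g(b) = C1*exp(2*b)


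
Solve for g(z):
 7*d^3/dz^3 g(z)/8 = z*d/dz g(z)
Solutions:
 g(z) = C1 + Integral(C2*airyai(2*7^(2/3)*z/7) + C3*airybi(2*7^(2/3)*z/7), z)


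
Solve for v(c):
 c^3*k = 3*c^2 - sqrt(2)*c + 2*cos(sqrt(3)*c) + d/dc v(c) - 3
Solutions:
 v(c) = C1 + c^4*k/4 - c^3 + sqrt(2)*c^2/2 + 3*c - 2*sqrt(3)*sin(sqrt(3)*c)/3


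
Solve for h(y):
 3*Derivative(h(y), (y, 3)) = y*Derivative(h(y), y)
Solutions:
 h(y) = C1 + Integral(C2*airyai(3^(2/3)*y/3) + C3*airybi(3^(2/3)*y/3), y)


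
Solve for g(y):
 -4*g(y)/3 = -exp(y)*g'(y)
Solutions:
 g(y) = C1*exp(-4*exp(-y)/3)


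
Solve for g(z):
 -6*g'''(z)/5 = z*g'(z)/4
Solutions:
 g(z) = C1 + Integral(C2*airyai(-3^(2/3)*5^(1/3)*z/6) + C3*airybi(-3^(2/3)*5^(1/3)*z/6), z)


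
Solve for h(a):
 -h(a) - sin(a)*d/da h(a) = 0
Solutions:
 h(a) = C1*sqrt(cos(a) + 1)/sqrt(cos(a) - 1)


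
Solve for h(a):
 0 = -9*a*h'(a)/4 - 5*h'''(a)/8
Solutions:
 h(a) = C1 + Integral(C2*airyai(-18^(1/3)*5^(2/3)*a/5) + C3*airybi(-18^(1/3)*5^(2/3)*a/5), a)


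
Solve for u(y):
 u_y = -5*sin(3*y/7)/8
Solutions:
 u(y) = C1 + 35*cos(3*y/7)/24


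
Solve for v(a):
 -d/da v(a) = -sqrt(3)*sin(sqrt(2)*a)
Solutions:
 v(a) = C1 - sqrt(6)*cos(sqrt(2)*a)/2


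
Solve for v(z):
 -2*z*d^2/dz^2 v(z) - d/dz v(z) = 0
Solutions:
 v(z) = C1 + C2*sqrt(z)


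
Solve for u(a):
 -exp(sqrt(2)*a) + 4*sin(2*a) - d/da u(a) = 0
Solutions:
 u(a) = C1 - sqrt(2)*exp(sqrt(2)*a)/2 - 2*cos(2*a)


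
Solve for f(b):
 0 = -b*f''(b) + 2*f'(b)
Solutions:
 f(b) = C1 + C2*b^3


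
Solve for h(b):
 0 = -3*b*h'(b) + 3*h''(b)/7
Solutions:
 h(b) = C1 + C2*erfi(sqrt(14)*b/2)


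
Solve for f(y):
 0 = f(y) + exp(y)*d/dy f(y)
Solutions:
 f(y) = C1*exp(exp(-y))


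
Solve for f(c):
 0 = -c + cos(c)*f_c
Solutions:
 f(c) = C1 + Integral(c/cos(c), c)


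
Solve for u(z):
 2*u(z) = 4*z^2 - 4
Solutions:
 u(z) = 2*z^2 - 2


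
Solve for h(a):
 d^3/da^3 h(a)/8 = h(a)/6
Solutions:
 h(a) = C3*exp(6^(2/3)*a/3) + (C1*sin(2^(2/3)*3^(1/6)*a/2) + C2*cos(2^(2/3)*3^(1/6)*a/2))*exp(-6^(2/3)*a/6)


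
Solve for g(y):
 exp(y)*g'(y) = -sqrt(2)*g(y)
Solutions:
 g(y) = C1*exp(sqrt(2)*exp(-y))


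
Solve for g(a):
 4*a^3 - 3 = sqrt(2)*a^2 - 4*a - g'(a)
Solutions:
 g(a) = C1 - a^4 + sqrt(2)*a^3/3 - 2*a^2 + 3*a


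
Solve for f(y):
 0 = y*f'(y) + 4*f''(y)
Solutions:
 f(y) = C1 + C2*erf(sqrt(2)*y/4)


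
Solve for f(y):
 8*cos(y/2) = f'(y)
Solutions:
 f(y) = C1 + 16*sin(y/2)


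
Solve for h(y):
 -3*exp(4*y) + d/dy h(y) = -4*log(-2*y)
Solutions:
 h(y) = C1 - 4*y*log(-y) + 4*y*(1 - log(2)) + 3*exp(4*y)/4


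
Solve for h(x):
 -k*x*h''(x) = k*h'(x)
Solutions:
 h(x) = C1 + C2*log(x)


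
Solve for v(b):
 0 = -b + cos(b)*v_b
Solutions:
 v(b) = C1 + Integral(b/cos(b), b)


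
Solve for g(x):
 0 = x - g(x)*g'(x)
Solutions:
 g(x) = -sqrt(C1 + x^2)
 g(x) = sqrt(C1 + x^2)


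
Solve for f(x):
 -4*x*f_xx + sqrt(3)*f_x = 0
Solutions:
 f(x) = C1 + C2*x^(sqrt(3)/4 + 1)


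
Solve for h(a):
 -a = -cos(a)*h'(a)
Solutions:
 h(a) = C1 + Integral(a/cos(a), a)


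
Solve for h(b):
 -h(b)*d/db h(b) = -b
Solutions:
 h(b) = -sqrt(C1 + b^2)
 h(b) = sqrt(C1 + b^2)


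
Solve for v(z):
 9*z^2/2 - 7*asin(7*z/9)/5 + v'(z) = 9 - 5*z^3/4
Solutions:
 v(z) = C1 - 5*z^4/16 - 3*z^3/2 + 7*z*asin(7*z/9)/5 + 9*z + sqrt(81 - 49*z^2)/5


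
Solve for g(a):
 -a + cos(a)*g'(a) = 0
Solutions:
 g(a) = C1 + Integral(a/cos(a), a)


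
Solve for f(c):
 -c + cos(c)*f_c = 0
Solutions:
 f(c) = C1 + Integral(c/cos(c), c)


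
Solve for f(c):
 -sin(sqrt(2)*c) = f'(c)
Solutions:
 f(c) = C1 + sqrt(2)*cos(sqrt(2)*c)/2


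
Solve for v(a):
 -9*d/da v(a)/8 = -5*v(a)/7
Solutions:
 v(a) = C1*exp(40*a/63)


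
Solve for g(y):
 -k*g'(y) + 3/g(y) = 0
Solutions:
 g(y) = -sqrt(C1 + 6*y/k)
 g(y) = sqrt(C1 + 6*y/k)


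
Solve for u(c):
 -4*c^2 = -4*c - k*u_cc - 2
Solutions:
 u(c) = C1 + C2*c + c^4/(3*k) - 2*c^3/(3*k) - c^2/k


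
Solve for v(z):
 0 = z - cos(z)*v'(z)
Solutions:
 v(z) = C1 + Integral(z/cos(z), z)


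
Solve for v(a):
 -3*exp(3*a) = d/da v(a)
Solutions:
 v(a) = C1 - exp(3*a)


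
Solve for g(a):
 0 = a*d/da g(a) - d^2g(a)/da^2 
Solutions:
 g(a) = C1 + C2*erfi(sqrt(2)*a/2)


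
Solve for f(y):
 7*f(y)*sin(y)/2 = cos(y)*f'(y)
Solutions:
 f(y) = C1/cos(y)^(7/2)


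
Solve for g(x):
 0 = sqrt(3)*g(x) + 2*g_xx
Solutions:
 g(x) = C1*sin(sqrt(2)*3^(1/4)*x/2) + C2*cos(sqrt(2)*3^(1/4)*x/2)


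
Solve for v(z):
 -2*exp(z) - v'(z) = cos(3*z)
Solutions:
 v(z) = C1 - 2*exp(z) - sin(3*z)/3


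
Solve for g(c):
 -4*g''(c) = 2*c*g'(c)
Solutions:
 g(c) = C1 + C2*erf(c/2)


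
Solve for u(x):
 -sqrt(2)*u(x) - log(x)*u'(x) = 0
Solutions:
 u(x) = C1*exp(-sqrt(2)*li(x))


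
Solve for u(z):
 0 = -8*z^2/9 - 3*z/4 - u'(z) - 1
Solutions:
 u(z) = C1 - 8*z^3/27 - 3*z^2/8 - z


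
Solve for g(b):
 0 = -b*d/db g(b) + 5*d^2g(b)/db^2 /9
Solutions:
 g(b) = C1 + C2*erfi(3*sqrt(10)*b/10)


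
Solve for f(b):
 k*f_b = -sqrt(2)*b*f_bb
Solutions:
 f(b) = C1 + b^(-sqrt(2)*re(k)/2 + 1)*(C2*sin(sqrt(2)*log(b)*Abs(im(k))/2) + C3*cos(sqrt(2)*log(b)*im(k)/2))


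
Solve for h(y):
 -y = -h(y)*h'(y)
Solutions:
 h(y) = -sqrt(C1 + y^2)
 h(y) = sqrt(C1 + y^2)


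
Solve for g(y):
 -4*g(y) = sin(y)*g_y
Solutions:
 g(y) = C1*(cos(y)^2 + 2*cos(y) + 1)/(cos(y)^2 - 2*cos(y) + 1)


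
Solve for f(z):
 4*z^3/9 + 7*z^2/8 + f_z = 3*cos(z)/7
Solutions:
 f(z) = C1 - z^4/9 - 7*z^3/24 + 3*sin(z)/7


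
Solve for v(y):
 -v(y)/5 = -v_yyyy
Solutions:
 v(y) = C1*exp(-5^(3/4)*y/5) + C2*exp(5^(3/4)*y/5) + C3*sin(5^(3/4)*y/5) + C4*cos(5^(3/4)*y/5)


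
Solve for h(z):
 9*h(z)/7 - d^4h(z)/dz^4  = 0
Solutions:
 h(z) = C1*exp(-sqrt(3)*7^(3/4)*z/7) + C2*exp(sqrt(3)*7^(3/4)*z/7) + C3*sin(sqrt(3)*7^(3/4)*z/7) + C4*cos(sqrt(3)*7^(3/4)*z/7)


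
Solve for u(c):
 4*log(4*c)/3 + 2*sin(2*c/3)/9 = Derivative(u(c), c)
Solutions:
 u(c) = C1 + 4*c*log(c)/3 - 4*c/3 + 8*c*log(2)/3 - cos(2*c/3)/3


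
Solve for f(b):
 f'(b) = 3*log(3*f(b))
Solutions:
 -Integral(1/(log(_y) + log(3)), (_y, f(b)))/3 = C1 - b


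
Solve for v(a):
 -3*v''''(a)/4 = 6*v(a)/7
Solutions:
 v(a) = (C1*sin(2^(1/4)*7^(3/4)*a/7) + C2*cos(2^(1/4)*7^(3/4)*a/7))*exp(-2^(1/4)*7^(3/4)*a/7) + (C3*sin(2^(1/4)*7^(3/4)*a/7) + C4*cos(2^(1/4)*7^(3/4)*a/7))*exp(2^(1/4)*7^(3/4)*a/7)


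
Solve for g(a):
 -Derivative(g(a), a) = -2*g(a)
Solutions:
 g(a) = C1*exp(2*a)


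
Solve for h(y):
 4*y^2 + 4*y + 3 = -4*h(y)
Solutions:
 h(y) = -y^2 - y - 3/4


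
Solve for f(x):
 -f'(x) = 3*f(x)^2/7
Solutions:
 f(x) = 7/(C1 + 3*x)


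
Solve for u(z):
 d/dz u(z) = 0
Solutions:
 u(z) = C1


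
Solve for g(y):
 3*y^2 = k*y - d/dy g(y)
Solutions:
 g(y) = C1 + k*y^2/2 - y^3


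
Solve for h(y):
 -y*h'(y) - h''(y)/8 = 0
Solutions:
 h(y) = C1 + C2*erf(2*y)


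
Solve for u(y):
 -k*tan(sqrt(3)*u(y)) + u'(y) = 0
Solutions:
 u(y) = sqrt(3)*(pi - asin(C1*exp(sqrt(3)*k*y)))/3
 u(y) = sqrt(3)*asin(C1*exp(sqrt(3)*k*y))/3


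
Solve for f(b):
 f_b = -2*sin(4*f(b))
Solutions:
 f(b) = -acos((-C1 - exp(16*b))/(C1 - exp(16*b)))/4 + pi/2
 f(b) = acos((-C1 - exp(16*b))/(C1 - exp(16*b)))/4


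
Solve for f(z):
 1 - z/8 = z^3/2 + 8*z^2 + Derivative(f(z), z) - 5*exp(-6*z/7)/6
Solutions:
 f(z) = C1 - z^4/8 - 8*z^3/3 - z^2/16 + z - 35*exp(-6*z/7)/36


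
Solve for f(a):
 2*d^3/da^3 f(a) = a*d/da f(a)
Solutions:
 f(a) = C1 + Integral(C2*airyai(2^(2/3)*a/2) + C3*airybi(2^(2/3)*a/2), a)


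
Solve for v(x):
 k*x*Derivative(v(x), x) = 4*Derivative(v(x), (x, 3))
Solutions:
 v(x) = C1 + Integral(C2*airyai(2^(1/3)*k^(1/3)*x/2) + C3*airybi(2^(1/3)*k^(1/3)*x/2), x)


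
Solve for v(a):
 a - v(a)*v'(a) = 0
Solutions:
 v(a) = -sqrt(C1 + a^2)
 v(a) = sqrt(C1 + a^2)


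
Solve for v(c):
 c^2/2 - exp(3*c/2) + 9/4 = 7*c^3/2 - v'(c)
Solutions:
 v(c) = C1 + 7*c^4/8 - c^3/6 - 9*c/4 + 2*exp(3*c/2)/3


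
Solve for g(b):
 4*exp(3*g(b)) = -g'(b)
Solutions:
 g(b) = log((-3^(2/3) - 3*3^(1/6)*I)*(1/(C1 + 4*b))^(1/3)/6)
 g(b) = log((-3^(2/3) + 3*3^(1/6)*I)*(1/(C1 + 4*b))^(1/3)/6)
 g(b) = log(1/(C1 + 12*b))/3


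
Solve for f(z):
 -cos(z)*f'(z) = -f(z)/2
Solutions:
 f(z) = C1*(sin(z) + 1)^(1/4)/(sin(z) - 1)^(1/4)


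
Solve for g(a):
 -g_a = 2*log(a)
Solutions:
 g(a) = C1 - 2*a*log(a) + 2*a


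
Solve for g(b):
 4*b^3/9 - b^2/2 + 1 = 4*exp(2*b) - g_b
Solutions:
 g(b) = C1 - b^4/9 + b^3/6 - b + 2*exp(2*b)


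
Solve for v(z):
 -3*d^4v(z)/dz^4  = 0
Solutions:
 v(z) = C1 + C2*z + C3*z^2 + C4*z^3


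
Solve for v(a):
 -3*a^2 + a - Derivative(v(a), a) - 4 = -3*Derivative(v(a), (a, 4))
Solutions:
 v(a) = C1 + C4*exp(3^(2/3)*a/3) - a^3 + a^2/2 - 4*a + (C2*sin(3^(1/6)*a/2) + C3*cos(3^(1/6)*a/2))*exp(-3^(2/3)*a/6)


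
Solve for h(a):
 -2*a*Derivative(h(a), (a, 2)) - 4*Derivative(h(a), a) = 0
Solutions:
 h(a) = C1 + C2/a


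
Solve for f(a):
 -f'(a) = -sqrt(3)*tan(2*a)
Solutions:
 f(a) = C1 - sqrt(3)*log(cos(2*a))/2


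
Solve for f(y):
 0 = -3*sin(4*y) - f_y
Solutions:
 f(y) = C1 + 3*cos(4*y)/4


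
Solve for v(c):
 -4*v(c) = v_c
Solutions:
 v(c) = C1*exp(-4*c)


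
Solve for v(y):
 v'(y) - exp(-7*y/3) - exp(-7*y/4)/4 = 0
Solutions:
 v(y) = C1 - 3*exp(-7*y/3)/7 - exp(-7*y/4)/7


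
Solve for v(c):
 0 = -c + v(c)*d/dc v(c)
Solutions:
 v(c) = -sqrt(C1 + c^2)
 v(c) = sqrt(C1 + c^2)


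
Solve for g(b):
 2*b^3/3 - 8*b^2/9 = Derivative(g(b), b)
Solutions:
 g(b) = C1 + b^4/6 - 8*b^3/27


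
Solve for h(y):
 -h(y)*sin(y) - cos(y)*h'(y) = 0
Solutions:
 h(y) = C1*cos(y)


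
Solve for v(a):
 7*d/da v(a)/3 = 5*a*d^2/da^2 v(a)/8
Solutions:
 v(a) = C1 + C2*a^(71/15)


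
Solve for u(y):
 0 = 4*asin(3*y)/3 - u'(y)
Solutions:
 u(y) = C1 + 4*y*asin(3*y)/3 + 4*sqrt(1 - 9*y^2)/9


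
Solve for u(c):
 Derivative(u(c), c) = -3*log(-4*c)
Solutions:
 u(c) = C1 - 3*c*log(-c) + 3*c*(1 - 2*log(2))


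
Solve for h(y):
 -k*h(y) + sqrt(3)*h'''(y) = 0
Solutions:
 h(y) = C1*exp(3^(5/6)*k^(1/3)*y/3) + C2*exp(k^(1/3)*y*(-3^(5/6) + 3*3^(1/3)*I)/6) + C3*exp(-k^(1/3)*y*(3^(5/6) + 3*3^(1/3)*I)/6)


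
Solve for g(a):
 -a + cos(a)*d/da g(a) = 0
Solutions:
 g(a) = C1 + Integral(a/cos(a), a)


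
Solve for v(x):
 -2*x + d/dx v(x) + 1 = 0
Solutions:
 v(x) = C1 + x^2 - x


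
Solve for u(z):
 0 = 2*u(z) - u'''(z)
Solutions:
 u(z) = C3*exp(2^(1/3)*z) + (C1*sin(2^(1/3)*sqrt(3)*z/2) + C2*cos(2^(1/3)*sqrt(3)*z/2))*exp(-2^(1/3)*z/2)


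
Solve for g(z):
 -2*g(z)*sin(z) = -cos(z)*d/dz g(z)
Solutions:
 g(z) = C1/cos(z)^2


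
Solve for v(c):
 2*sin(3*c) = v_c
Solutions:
 v(c) = C1 - 2*cos(3*c)/3


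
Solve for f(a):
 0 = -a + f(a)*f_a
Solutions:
 f(a) = -sqrt(C1 + a^2)
 f(a) = sqrt(C1 + a^2)


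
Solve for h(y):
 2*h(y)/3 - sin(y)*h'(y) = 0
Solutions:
 h(y) = C1*(cos(y) - 1)^(1/3)/(cos(y) + 1)^(1/3)


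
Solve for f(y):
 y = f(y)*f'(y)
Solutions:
 f(y) = -sqrt(C1 + y^2)
 f(y) = sqrt(C1 + y^2)


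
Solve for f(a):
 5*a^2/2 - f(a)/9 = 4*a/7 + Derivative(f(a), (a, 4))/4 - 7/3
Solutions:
 f(a) = 45*a^2/2 - 36*a/7 + (C1*sin(sqrt(3)*a/3) + C2*cos(sqrt(3)*a/3))*exp(-sqrt(3)*a/3) + (C3*sin(sqrt(3)*a/3) + C4*cos(sqrt(3)*a/3))*exp(sqrt(3)*a/3) + 21


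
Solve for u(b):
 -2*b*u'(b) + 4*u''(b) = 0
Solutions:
 u(b) = C1 + C2*erfi(b/2)


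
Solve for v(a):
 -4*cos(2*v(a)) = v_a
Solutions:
 v(a) = -asin((C1 + exp(16*a))/(C1 - exp(16*a)))/2 + pi/2
 v(a) = asin((C1 + exp(16*a))/(C1 - exp(16*a)))/2


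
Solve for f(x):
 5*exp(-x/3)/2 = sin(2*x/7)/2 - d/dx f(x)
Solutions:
 f(x) = C1 - 7*cos(2*x/7)/4 + 15*exp(-x/3)/2


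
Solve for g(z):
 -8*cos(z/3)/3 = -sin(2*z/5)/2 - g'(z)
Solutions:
 g(z) = C1 + 8*sin(z/3) + 5*cos(2*z/5)/4


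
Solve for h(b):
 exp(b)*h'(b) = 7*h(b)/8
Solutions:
 h(b) = C1*exp(-7*exp(-b)/8)


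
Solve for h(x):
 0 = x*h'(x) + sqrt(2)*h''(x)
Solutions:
 h(x) = C1 + C2*erf(2^(1/4)*x/2)


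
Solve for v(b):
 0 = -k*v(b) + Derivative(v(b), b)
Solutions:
 v(b) = C1*exp(b*k)


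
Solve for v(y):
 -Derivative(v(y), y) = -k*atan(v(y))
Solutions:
 Integral(1/atan(_y), (_y, v(y))) = C1 + k*y


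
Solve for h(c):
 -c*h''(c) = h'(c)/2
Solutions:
 h(c) = C1 + C2*sqrt(c)


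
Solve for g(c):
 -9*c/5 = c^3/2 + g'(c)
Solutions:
 g(c) = C1 - c^4/8 - 9*c^2/10


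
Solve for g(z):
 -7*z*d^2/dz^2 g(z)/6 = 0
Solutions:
 g(z) = C1 + C2*z


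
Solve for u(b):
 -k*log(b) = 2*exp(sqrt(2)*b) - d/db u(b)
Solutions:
 u(b) = C1 + b*k*log(b) - b*k + sqrt(2)*exp(sqrt(2)*b)


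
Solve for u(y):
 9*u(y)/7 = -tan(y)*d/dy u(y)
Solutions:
 u(y) = C1/sin(y)^(9/7)


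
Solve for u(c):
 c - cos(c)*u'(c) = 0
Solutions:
 u(c) = C1 + Integral(c/cos(c), c)


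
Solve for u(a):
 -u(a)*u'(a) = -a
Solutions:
 u(a) = -sqrt(C1 + a^2)
 u(a) = sqrt(C1 + a^2)


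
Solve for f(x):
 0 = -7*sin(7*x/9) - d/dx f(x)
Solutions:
 f(x) = C1 + 9*cos(7*x/9)


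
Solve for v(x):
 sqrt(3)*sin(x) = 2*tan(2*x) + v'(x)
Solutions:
 v(x) = C1 + log(cos(2*x)) - sqrt(3)*cos(x)


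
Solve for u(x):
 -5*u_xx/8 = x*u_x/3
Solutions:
 u(x) = C1 + C2*erf(2*sqrt(15)*x/15)


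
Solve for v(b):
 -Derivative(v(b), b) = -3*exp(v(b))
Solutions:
 v(b) = log(-1/(C1 + 3*b))


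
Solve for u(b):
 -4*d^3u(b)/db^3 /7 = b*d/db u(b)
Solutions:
 u(b) = C1 + Integral(C2*airyai(-14^(1/3)*b/2) + C3*airybi(-14^(1/3)*b/2), b)


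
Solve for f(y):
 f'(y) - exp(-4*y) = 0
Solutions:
 f(y) = C1 - exp(-4*y)/4


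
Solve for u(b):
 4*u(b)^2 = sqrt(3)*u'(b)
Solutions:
 u(b) = -3/(C1 + 4*sqrt(3)*b)


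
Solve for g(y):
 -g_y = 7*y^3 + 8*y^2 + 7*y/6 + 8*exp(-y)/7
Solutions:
 g(y) = C1 - 7*y^4/4 - 8*y^3/3 - 7*y^2/12 + 8*exp(-y)/7


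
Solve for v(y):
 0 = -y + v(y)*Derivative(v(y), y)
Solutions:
 v(y) = -sqrt(C1 + y^2)
 v(y) = sqrt(C1 + y^2)


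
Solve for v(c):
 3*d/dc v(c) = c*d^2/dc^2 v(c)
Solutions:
 v(c) = C1 + C2*c^4


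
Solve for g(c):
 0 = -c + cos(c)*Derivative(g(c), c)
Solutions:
 g(c) = C1 + Integral(c/cos(c), c)


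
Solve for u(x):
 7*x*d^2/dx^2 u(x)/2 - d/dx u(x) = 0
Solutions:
 u(x) = C1 + C2*x^(9/7)


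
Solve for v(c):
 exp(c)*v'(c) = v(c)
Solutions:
 v(c) = C1*exp(-exp(-c))


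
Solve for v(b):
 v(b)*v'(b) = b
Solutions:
 v(b) = -sqrt(C1 + b^2)
 v(b) = sqrt(C1 + b^2)


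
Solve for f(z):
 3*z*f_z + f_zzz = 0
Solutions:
 f(z) = C1 + Integral(C2*airyai(-3^(1/3)*z) + C3*airybi(-3^(1/3)*z), z)


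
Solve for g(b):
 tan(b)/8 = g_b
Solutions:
 g(b) = C1 - log(cos(b))/8


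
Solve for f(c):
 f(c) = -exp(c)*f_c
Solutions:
 f(c) = C1*exp(exp(-c))


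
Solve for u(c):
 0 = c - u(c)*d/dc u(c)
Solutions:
 u(c) = -sqrt(C1 + c^2)
 u(c) = sqrt(C1 + c^2)


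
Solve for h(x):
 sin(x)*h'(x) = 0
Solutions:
 h(x) = C1


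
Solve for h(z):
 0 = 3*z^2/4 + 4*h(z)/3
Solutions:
 h(z) = -9*z^2/16


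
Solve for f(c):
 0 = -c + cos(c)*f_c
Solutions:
 f(c) = C1 + Integral(c/cos(c), c)


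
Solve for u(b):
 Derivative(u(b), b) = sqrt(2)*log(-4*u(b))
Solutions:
 -sqrt(2)*Integral(1/(log(-_y) + 2*log(2)), (_y, u(b)))/2 = C1 - b


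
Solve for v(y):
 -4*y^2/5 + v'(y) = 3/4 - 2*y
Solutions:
 v(y) = C1 + 4*y^3/15 - y^2 + 3*y/4


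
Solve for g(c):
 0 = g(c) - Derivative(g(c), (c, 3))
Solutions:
 g(c) = C3*exp(c) + (C1*sin(sqrt(3)*c/2) + C2*cos(sqrt(3)*c/2))*exp(-c/2)


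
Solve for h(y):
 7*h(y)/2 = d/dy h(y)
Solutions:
 h(y) = C1*exp(7*y/2)


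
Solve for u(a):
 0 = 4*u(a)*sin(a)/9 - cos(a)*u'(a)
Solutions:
 u(a) = C1/cos(a)^(4/9)


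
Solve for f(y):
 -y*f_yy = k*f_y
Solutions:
 f(y) = C1 + y^(1 - re(k))*(C2*sin(log(y)*Abs(im(k))) + C3*cos(log(y)*im(k)))


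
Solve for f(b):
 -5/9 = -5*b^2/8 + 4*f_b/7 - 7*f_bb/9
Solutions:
 f(b) = C1 + C2*exp(36*b/49) + 35*b^3/96 + 1715*b^2/1152 + 63875*b/20736


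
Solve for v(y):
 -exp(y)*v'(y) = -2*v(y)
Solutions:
 v(y) = C1*exp(-2*exp(-y))


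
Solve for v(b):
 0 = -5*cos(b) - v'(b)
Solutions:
 v(b) = C1 - 5*sin(b)


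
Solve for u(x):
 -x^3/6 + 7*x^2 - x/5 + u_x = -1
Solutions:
 u(x) = C1 + x^4/24 - 7*x^3/3 + x^2/10 - x


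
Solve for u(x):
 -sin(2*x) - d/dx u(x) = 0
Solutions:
 u(x) = C1 + cos(2*x)/2


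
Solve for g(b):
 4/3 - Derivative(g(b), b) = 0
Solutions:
 g(b) = C1 + 4*b/3


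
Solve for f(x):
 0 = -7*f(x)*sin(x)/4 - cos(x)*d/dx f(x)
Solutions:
 f(x) = C1*cos(x)^(7/4)


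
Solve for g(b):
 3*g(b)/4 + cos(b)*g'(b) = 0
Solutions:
 g(b) = C1*(sin(b) - 1)^(3/8)/(sin(b) + 1)^(3/8)


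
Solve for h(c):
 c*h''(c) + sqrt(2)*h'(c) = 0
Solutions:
 h(c) = C1 + C2*c^(1 - sqrt(2))


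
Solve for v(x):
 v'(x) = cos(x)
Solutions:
 v(x) = C1 + sin(x)


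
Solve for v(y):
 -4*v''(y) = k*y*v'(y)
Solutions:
 v(y) = Piecewise((-sqrt(2)*sqrt(pi)*C1*erf(sqrt(2)*sqrt(k)*y/4)/sqrt(k) - C2, (k > 0) | (k < 0)), (-C1*y - C2, True))


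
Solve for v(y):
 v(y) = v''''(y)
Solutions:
 v(y) = C1*exp(-y) + C2*exp(y) + C3*sin(y) + C4*cos(y)


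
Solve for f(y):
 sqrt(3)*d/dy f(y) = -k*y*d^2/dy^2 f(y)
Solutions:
 f(y) = C1 + y^(((re(k) - sqrt(3))*re(k) + im(k)^2)/(re(k)^2 + im(k)^2))*(C2*sin(sqrt(3)*log(y)*Abs(im(k))/(re(k)^2 + im(k)^2)) + C3*cos(sqrt(3)*log(y)*im(k)/(re(k)^2 + im(k)^2)))


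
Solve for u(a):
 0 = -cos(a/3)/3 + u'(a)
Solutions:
 u(a) = C1 + sin(a/3)


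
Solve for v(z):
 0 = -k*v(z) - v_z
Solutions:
 v(z) = C1*exp(-k*z)


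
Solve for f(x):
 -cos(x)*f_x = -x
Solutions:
 f(x) = C1 + Integral(x/cos(x), x)


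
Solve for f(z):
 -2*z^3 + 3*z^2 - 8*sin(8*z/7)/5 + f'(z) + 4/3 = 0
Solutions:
 f(z) = C1 + z^4/2 - z^3 - 4*z/3 - 7*cos(8*z/7)/5


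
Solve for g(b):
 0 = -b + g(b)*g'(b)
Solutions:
 g(b) = -sqrt(C1 + b^2)
 g(b) = sqrt(C1 + b^2)


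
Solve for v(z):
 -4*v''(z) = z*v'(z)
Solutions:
 v(z) = C1 + C2*erf(sqrt(2)*z/4)


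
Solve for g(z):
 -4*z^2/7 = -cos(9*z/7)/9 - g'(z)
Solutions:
 g(z) = C1 + 4*z^3/21 - 7*sin(9*z/7)/81


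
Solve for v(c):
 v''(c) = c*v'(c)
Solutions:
 v(c) = C1 + C2*erfi(sqrt(2)*c/2)


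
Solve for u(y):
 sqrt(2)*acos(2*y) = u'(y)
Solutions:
 u(y) = C1 + sqrt(2)*(y*acos(2*y) - sqrt(1 - 4*y^2)/2)


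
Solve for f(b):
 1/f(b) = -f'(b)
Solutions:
 f(b) = -sqrt(C1 - 2*b)
 f(b) = sqrt(C1 - 2*b)


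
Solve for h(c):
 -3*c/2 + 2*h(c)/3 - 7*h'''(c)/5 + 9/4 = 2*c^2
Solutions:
 h(c) = C3*exp(10^(1/3)*21^(2/3)*c/21) + 3*c^2 + 9*c/4 + (C1*sin(10^(1/3)*3^(1/6)*7^(2/3)*c/14) + C2*cos(10^(1/3)*3^(1/6)*7^(2/3)*c/14))*exp(-10^(1/3)*21^(2/3)*c/42) - 27/8


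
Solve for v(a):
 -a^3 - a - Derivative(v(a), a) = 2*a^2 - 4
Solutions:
 v(a) = C1 - a^4/4 - 2*a^3/3 - a^2/2 + 4*a


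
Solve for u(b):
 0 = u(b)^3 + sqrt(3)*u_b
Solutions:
 u(b) = -sqrt(6)*sqrt(-1/(C1 - sqrt(3)*b))/2
 u(b) = sqrt(6)*sqrt(-1/(C1 - sqrt(3)*b))/2


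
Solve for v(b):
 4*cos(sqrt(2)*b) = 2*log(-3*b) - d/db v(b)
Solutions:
 v(b) = C1 + 2*b*log(-b) - 2*b + 2*b*log(3) - 2*sqrt(2)*sin(sqrt(2)*b)


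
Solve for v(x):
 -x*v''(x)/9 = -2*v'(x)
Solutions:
 v(x) = C1 + C2*x^19


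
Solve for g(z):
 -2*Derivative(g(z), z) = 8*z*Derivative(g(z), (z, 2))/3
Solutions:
 g(z) = C1 + C2*z^(1/4)


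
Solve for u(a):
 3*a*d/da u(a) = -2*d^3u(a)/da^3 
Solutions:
 u(a) = C1 + Integral(C2*airyai(-2^(2/3)*3^(1/3)*a/2) + C3*airybi(-2^(2/3)*3^(1/3)*a/2), a)


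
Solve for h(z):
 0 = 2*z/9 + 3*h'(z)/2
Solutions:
 h(z) = C1 - 2*z^2/27


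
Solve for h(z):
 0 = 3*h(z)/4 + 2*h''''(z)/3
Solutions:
 h(z) = (C1*sin(2^(3/4)*sqrt(3)*z/4) + C2*cos(2^(3/4)*sqrt(3)*z/4))*exp(-2^(3/4)*sqrt(3)*z/4) + (C3*sin(2^(3/4)*sqrt(3)*z/4) + C4*cos(2^(3/4)*sqrt(3)*z/4))*exp(2^(3/4)*sqrt(3)*z/4)
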